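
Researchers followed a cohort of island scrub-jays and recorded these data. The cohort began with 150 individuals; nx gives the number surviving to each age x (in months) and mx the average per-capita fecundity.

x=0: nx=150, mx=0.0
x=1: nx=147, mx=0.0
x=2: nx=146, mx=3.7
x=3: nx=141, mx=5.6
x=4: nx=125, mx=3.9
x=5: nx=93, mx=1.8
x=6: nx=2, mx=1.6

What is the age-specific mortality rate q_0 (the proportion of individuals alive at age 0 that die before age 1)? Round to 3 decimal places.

0.020

lx = nx/n0 = nx/150: 1, 0.98, 0.97333…, 0.94, 0.83333…, 0.62, 0.01333…
q_0 = (l_0 − l_1) / l_0 = (1 − 0.98) / 1
     = 0.02 / 1 = 0.02 → 0.020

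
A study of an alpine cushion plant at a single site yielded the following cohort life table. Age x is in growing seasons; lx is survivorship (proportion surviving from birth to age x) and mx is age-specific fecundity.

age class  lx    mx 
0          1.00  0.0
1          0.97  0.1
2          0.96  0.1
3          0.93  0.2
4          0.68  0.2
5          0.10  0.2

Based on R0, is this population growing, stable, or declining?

R0 = Σ lx·mx = 0 + 0.097 + 0.096 + 0.186 + 0.136 + 0.02 = 0.535
R0 < 1, so the population is declining.

declining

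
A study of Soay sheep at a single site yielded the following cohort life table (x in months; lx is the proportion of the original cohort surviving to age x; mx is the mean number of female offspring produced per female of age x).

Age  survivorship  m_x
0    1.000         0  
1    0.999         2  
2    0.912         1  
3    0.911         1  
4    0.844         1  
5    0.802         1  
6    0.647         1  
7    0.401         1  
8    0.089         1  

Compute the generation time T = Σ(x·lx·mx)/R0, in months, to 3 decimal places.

lx·mx: 0, 1.998, 0.912, 0.911, 0.844, 0.802, 0.647, 0.401, 0.089 → R0 = 6.604
x·lx·mx: 0, 1.998, 1.824, 2.733, 3.376, 4.01, 3.882, 2.807, 0.712 → Σ = 21.342
T = 21.342 / 6.604 = 3.231678… → 3.232

3.232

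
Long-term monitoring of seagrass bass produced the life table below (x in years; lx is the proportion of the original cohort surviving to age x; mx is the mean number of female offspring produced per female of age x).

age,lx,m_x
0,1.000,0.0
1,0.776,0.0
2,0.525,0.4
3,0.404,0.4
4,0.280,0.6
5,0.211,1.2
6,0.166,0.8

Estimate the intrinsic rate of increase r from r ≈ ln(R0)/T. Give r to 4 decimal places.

-0.0197

R0 = Σ lx·mx = 0 + 0 + 0.21 + 0.1616 + 0.168 + 0.2532 + 0.1328 = 0.9256
Σ x·lx·mx = 3.6396; T = 3.6396/0.9256 = 3.93215…
r ≈ ln(R0)/T = ln(0.9256)/3.93215… = -0.019662… → -0.0197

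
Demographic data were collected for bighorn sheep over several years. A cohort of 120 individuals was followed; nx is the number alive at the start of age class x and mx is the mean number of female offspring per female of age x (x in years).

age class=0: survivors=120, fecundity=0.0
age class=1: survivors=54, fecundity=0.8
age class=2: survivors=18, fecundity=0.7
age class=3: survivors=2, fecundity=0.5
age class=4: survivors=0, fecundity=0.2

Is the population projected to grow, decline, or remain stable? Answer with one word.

declining

lx = nx/n0 = nx/120: 1, 0.45, 0.15, 0.01667…, 0
R0 = Σ lx·mx = 0 + 0.36 + 0.105 + 0.008333… + 0 = 0.473333…
R0 < 1, so the population is declining.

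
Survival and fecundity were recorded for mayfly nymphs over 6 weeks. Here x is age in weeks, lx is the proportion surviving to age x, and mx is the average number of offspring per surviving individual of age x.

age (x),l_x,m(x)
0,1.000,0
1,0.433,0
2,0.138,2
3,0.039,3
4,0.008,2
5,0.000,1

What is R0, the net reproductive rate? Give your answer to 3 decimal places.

0.409

lx·mx by age: 0, 0, 0.276, 0.117, 0.016, 0
R0 = Σ lx·mx = 0.409 → 0.409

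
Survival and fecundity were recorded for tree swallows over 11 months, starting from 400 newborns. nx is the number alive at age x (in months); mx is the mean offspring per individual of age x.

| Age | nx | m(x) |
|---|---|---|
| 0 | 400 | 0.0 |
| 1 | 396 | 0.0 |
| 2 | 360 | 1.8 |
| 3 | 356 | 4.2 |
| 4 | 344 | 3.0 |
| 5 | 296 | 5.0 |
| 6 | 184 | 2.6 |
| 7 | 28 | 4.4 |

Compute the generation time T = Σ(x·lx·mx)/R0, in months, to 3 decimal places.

lx = nx/n0 = nx/400: 1, 0.99, 0.9, 0.89, 0.86, 0.74, 0.46, 0.07
lx·mx: 0, 0, 1.62, 3.738, 2.58, 3.7, 1.196, 0.308 → R0 = 13.142
x·lx·mx: 0, 0, 3.24, 11.214, 10.32, 18.5, 7.176, 2.156 → Σ = 52.606
T = 52.606 / 13.142 = 4.002891… → 4.003

4.003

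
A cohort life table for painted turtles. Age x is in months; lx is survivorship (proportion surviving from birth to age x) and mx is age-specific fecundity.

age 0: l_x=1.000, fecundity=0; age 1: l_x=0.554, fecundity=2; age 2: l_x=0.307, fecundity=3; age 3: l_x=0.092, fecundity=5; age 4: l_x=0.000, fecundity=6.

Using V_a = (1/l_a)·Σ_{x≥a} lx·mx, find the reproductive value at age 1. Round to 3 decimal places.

4.493

lx·mx for x ≥ 1: 1.108, 0.921, 0.46, 0 → sum = 2.489
V_1 = 2.489 / l_1 = 2.489 / 0.554 = 4.49278… → 4.493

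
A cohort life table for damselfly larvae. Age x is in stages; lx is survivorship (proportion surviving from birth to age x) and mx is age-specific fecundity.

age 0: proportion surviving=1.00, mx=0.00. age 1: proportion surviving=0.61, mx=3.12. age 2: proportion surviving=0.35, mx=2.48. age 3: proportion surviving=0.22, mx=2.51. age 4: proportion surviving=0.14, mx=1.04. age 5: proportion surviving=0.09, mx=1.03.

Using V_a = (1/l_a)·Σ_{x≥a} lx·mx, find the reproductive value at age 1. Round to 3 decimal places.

lx·mx for x ≥ 1: 1.9032, 0.868, 0.5522, 0.1456, 0.0927 → sum = 3.5617
V_1 = 3.5617 / l_1 = 3.5617 / 0.61 = 5.838852… → 5.839

5.839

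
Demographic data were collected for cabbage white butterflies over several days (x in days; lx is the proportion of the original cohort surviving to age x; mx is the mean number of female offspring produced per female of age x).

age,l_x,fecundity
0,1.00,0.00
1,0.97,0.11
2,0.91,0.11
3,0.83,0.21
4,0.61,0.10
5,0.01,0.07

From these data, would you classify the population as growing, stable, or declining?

declining

R0 = Σ lx·mx = 0 + 0.1067 + 0.1001 + 0.1743 + 0.061 + 0.0007 = 0.4428
R0 < 1, so the population is declining.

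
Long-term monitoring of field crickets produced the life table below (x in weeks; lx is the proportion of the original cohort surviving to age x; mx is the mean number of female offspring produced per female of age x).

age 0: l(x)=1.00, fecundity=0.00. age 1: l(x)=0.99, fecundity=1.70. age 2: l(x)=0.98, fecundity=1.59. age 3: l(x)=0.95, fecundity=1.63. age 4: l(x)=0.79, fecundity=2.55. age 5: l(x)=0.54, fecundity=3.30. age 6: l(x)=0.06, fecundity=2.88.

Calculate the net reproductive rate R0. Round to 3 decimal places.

lx·mx by age: 0, 1.683, 1.5582, 1.5485, 2.0145, 1.782, 0.1728
R0 = Σ lx·mx = 8.759 → 8.759

8.759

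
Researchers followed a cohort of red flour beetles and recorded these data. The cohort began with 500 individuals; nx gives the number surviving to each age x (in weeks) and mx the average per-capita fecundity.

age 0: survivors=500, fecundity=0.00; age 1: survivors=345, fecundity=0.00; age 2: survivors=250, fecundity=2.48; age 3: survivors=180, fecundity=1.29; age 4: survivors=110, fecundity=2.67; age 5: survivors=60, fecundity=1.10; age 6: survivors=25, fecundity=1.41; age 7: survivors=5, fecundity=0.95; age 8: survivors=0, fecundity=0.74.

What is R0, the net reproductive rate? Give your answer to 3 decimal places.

lx = nx/n0 = nx/500: 1, 0.69, 0.5, 0.36, 0.22, 0.12, 0.05, 0.01, 0
lx·mx by age: 0, 0, 1.24, 0.4644, 0.5874, 0.132, 0.0705, 0.0095, 0
R0 = Σ lx·mx = 2.5038 → 2.504

2.504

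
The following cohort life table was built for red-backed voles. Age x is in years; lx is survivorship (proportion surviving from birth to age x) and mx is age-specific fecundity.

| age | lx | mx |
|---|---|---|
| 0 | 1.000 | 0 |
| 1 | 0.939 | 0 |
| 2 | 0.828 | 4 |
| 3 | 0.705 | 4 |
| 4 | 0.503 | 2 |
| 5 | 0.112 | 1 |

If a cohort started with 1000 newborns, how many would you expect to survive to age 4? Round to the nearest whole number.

Expected survivors = N0 · l_4 = 1000 × 0.503 = 503 → 503

503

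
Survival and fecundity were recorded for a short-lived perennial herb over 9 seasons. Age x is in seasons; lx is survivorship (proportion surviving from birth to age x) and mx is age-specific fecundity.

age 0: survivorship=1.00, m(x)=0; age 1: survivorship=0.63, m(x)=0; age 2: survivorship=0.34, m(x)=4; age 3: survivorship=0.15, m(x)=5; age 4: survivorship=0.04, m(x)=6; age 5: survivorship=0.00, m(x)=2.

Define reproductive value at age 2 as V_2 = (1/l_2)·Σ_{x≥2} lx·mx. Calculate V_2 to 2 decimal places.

lx·mx for x ≥ 2: 1.36, 0.75, 0.24, 0 → sum = 2.35
V_2 = 2.35 / l_2 = 2.35 / 0.34 = 6.911765… → 6.91

6.91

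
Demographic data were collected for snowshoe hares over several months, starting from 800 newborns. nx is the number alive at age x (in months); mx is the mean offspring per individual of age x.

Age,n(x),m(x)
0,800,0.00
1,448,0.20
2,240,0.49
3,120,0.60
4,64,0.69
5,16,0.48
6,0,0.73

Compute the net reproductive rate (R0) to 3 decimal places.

lx = nx/n0 = nx/800: 1, 0.56, 0.3, 0.15, 0.08, 0.02, 0
lx·mx by age: 0, 0.112, 0.147, 0.09, 0.0552, 0.0096, 0
R0 = Σ lx·mx = 0.4138 → 0.414

0.414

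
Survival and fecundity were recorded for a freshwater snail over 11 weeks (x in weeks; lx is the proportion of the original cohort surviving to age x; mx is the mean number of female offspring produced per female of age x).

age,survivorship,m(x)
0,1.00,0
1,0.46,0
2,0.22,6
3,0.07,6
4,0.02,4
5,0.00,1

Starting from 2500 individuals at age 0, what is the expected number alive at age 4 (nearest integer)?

50

Expected survivors = N0 · l_4 = 2500 × 0.02 = 50 → 50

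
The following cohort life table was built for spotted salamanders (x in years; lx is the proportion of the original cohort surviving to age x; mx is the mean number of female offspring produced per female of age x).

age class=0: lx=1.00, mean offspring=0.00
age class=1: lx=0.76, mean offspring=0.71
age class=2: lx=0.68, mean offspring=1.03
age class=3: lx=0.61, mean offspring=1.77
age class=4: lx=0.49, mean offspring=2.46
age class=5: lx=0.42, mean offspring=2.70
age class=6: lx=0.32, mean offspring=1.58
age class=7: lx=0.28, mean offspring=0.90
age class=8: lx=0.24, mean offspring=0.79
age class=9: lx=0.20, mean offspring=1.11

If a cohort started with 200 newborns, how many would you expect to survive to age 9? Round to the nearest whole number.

40

Expected survivors = N0 · l_9 = 200 × 0.20 = 40 → 40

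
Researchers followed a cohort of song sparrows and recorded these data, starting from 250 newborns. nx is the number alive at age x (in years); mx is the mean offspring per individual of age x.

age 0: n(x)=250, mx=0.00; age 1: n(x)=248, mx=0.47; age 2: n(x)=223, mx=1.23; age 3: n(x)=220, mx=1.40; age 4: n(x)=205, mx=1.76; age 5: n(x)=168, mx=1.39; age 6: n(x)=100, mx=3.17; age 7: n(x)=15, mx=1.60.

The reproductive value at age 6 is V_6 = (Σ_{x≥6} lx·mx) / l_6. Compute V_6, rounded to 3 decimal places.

lx = nx/n0 = nx/250: 1, 0.992, 0.892, 0.88, 0.82, 0.672, 0.4, 0.06
lx·mx for x ≥ 6: 1.268, 0.096 → sum = 1.364
V_6 = 1.364 / l_6 = 1.364 / 0.4 = 3.41 → 3.410

3.410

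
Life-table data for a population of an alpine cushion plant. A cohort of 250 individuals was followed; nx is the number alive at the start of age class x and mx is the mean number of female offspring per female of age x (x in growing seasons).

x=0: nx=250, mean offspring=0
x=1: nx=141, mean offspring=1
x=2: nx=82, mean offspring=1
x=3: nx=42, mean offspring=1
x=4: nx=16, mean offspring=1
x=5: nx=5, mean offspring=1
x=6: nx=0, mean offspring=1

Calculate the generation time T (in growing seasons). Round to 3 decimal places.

1.818

lx = nx/n0 = nx/250: 1, 0.564, 0.328, 0.168, 0.064, 0.02, 0
lx·mx: 0, 0.564, 0.328, 0.168, 0.064, 0.02, 0 → R0 = 1.144
x·lx·mx: 0, 0.564, 0.656, 0.504, 0.256, 0.1, 0 → Σ = 2.08
T = 2.08 / 1.144 = 1.818182… → 1.818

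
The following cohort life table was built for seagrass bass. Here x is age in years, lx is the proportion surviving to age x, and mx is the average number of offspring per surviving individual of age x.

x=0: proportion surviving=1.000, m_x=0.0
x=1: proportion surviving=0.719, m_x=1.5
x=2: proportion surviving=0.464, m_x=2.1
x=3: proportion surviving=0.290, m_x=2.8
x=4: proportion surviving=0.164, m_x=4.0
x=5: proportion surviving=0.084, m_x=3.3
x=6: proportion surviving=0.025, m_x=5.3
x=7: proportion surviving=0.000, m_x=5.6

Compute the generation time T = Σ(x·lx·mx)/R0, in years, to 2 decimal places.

lx·mx: 0, 1.0785, 0.9744, 0.812, 0.656, 0.2772, 0.1325, 0 → R0 = 3.9306
x·lx·mx: 0, 1.0785, 1.9488, 2.436, 2.624, 1.386, 0.795, 0 → Σ = 10.2683
T = 10.2683 / 3.9306 = 2.6124… → 2.61

2.61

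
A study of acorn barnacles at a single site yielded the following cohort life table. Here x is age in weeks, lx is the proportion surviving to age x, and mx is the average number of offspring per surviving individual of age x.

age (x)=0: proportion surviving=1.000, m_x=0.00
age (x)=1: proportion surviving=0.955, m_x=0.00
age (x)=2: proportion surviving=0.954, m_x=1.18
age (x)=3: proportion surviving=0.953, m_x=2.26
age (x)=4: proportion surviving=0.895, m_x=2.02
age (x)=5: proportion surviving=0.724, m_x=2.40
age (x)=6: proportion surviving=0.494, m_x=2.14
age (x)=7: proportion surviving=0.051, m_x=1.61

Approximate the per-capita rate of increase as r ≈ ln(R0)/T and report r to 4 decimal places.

0.5238

R0 = Σ lx·mx = 0 + 0 + 1.12572 + 2.15378 + 1.8079 + 1.7376 + 1.05716 + 0.08211 = 7.96427
Σ x·lx·mx = 31.55011; T = 31.55011/7.96427 = 3.96146…
r ≈ ln(R0)/T = ln(7.96427)/3.96146… = 0.523788… → 0.5238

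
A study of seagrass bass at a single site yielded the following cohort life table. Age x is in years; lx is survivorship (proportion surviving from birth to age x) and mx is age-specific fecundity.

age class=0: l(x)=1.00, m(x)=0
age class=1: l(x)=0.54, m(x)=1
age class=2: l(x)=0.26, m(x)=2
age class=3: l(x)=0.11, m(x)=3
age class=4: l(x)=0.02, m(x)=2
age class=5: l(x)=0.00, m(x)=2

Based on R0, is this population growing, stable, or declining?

growing

R0 = Σ lx·mx = 0 + 0.54 + 0.52 + 0.33 + 0.04 + 0 = 1.43
R0 > 1, so the population is growing.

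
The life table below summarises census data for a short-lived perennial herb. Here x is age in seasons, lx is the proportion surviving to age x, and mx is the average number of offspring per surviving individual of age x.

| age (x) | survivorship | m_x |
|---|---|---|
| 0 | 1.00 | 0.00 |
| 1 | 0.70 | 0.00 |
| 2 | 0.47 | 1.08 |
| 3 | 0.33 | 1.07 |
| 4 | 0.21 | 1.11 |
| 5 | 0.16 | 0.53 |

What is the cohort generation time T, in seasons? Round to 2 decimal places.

2.91

lx·mx: 0, 0, 0.5076, 0.3531, 0.2331, 0.0848 → R0 = 1.1786
x·lx·mx: 0, 0, 1.0152, 1.0593, 0.9324, 0.424 → Σ = 3.4309
T = 3.4309 / 1.1786 = 2.910996… → 2.91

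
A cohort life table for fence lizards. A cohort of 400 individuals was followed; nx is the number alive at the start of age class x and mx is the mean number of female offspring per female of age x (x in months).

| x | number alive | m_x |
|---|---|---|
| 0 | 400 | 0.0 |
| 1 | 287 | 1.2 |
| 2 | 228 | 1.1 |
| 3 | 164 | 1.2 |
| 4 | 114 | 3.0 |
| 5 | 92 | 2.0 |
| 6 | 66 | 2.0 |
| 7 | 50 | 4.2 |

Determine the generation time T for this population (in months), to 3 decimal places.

3.606

lx = nx/n0 = nx/400: 1, 0.7175, 0.57, 0.41, 0.285, 0.23, 0.165, 0.125
lx·mx: 0, 0.861, 0.627, 0.492, 0.855, 0.46, 0.33, 0.525 → R0 = 4.15
x·lx·mx: 0, 0.861, 1.254, 1.476, 3.42, 2.3, 1.98, 3.675 → Σ = 14.966
T = 14.966 / 4.15 = 3.606265… → 3.606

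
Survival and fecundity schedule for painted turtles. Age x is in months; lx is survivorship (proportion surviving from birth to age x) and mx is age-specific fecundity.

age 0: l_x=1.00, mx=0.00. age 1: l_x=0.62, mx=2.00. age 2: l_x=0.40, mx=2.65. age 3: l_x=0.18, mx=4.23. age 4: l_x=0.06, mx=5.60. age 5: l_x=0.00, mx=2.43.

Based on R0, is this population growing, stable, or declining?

R0 = Σ lx·mx = 0 + 1.24 + 1.06 + 0.7614 + 0.336 + 0 = 3.3974
R0 > 1, so the population is growing.

growing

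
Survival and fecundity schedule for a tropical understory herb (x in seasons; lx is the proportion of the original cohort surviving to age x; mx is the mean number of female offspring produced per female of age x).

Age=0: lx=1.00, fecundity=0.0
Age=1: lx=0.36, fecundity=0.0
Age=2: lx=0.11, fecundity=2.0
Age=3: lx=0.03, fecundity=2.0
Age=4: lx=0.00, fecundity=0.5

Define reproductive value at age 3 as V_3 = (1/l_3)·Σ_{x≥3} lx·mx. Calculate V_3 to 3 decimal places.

lx·mx for x ≥ 3: 0.06, 0 → sum = 0.06
V_3 = 0.06 / l_3 = 0.06 / 0.03 = 2 → 2.000

2.000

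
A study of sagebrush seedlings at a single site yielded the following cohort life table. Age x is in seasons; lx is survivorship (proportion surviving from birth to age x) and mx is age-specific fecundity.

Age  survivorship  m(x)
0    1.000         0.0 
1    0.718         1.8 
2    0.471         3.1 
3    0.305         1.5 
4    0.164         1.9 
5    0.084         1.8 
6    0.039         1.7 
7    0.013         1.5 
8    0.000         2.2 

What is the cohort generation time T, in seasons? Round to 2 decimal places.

lx·mx: 0, 1.2924, 1.4601, 0.4575, 0.3116, 0.1512, 0.0663, 0.0195, 0 → R0 = 3.7586
x·lx·mx: 0, 1.2924, 2.9202, 1.3725, 1.2464, 0.756, 0.3978, 0.1365, 0 → Σ = 8.1218
T = 8.1218 / 3.7586 = 2.160858… → 2.16

2.16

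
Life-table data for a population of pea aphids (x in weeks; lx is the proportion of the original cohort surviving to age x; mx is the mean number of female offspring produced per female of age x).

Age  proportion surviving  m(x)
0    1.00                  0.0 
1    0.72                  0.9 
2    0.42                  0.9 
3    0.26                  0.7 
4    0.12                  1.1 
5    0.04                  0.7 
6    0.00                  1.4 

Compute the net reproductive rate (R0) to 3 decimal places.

1.368

lx·mx by age: 0, 0.648, 0.378, 0.182, 0.132, 0.028, 0
R0 = Σ lx·mx = 1.368 → 1.368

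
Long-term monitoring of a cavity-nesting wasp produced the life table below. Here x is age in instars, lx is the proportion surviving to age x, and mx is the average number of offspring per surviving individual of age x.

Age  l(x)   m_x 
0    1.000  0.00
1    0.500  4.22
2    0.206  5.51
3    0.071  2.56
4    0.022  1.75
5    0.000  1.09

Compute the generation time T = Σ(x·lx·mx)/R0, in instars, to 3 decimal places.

lx·mx: 0, 2.11, 1.13506, 0.18176, 0.0385, 0 → R0 = 3.46532
x·lx·mx: 0, 2.11, 2.27012, 0.54528, 0.154, 0 → Σ = 5.0794
T = 5.0794 / 3.46532 = 1.465781… → 1.466

1.466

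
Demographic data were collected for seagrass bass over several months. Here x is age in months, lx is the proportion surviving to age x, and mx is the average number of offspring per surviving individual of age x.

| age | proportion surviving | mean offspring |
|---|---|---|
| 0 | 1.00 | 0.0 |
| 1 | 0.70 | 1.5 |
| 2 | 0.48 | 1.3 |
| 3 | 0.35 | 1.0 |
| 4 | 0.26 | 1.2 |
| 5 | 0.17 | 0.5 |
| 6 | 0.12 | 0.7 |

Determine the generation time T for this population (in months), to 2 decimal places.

lx·mx: 0, 1.05, 0.624, 0.35, 0.312, 0.085, 0.084 → R0 = 2.505
x·lx·mx: 0, 1.05, 1.248, 1.05, 1.248, 0.425, 0.504 → Σ = 5.525
T = 5.525 / 2.505 = 2.205589… → 2.21

2.21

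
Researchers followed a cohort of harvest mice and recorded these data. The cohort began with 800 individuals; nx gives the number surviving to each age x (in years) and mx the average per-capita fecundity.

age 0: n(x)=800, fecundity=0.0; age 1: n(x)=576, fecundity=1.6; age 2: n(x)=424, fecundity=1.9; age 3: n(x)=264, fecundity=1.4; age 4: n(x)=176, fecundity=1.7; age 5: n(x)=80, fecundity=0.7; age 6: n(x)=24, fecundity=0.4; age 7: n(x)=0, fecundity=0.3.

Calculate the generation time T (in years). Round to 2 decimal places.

2.10

lx = nx/n0 = nx/800: 1, 0.72, 0.53, 0.33, 0.22, 0.1, 0.03, 0
lx·mx: 0, 1.152, 1.007, 0.462, 0.374, 0.07, 0.012, 0 → R0 = 3.077
x·lx·mx: 0, 1.152, 2.014, 1.386, 1.496, 0.35, 0.072, 0 → Σ = 6.47
T = 6.47 / 3.077 = 2.102697… → 2.10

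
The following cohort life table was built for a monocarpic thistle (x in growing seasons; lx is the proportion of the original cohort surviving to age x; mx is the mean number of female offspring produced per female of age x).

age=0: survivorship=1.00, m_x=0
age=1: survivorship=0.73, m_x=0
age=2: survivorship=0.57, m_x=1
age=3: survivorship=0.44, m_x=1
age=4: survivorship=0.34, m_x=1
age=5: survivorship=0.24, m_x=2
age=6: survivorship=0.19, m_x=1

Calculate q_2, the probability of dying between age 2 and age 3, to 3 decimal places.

0.228

q_2 = (l_2 − l_3) / l_2 = (0.57 − 0.44) / 0.57
     = 0.13 / 0.57 = 0.22807… → 0.228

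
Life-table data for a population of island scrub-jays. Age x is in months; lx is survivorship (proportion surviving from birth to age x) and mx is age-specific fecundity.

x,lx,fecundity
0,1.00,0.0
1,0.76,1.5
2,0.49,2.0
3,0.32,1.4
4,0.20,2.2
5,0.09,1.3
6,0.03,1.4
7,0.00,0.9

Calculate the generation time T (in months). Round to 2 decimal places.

lx·mx: 0, 1.14, 0.98, 0.448, 0.44, 0.117, 0.042, 0 → R0 = 3.167
x·lx·mx: 0, 1.14, 1.96, 1.344, 1.76, 0.585, 0.252, 0 → Σ = 7.041
T = 7.041 / 3.167 = 2.22324… → 2.22

2.22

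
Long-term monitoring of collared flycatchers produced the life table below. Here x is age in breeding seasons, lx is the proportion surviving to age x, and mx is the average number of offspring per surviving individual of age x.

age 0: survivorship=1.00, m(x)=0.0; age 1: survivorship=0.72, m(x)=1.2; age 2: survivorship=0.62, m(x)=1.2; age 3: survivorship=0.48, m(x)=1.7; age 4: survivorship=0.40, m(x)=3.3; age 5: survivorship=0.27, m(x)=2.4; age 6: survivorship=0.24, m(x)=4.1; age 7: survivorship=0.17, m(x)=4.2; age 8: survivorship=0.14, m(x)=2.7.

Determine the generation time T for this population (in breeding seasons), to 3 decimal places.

4.212

lx·mx: 0, 0.864, 0.744, 0.816, 1.32, 0.648, 0.984, 0.714, 0.378 → R0 = 6.468
x·lx·mx: 0, 0.864, 1.488, 2.448, 5.28, 3.24, 5.904, 4.998, 3.024 → Σ = 27.246
T = 27.246 / 6.468 = 4.21243… → 4.212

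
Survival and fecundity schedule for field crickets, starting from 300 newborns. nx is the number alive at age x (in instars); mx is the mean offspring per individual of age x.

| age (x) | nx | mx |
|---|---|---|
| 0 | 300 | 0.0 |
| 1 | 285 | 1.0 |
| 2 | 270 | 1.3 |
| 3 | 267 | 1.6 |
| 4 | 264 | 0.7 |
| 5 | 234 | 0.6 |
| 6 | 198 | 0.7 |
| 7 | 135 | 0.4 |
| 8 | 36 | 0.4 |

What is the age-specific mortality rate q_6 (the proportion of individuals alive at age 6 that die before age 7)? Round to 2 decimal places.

lx = nx/n0 = nx/300: 1, 0.95, 0.9, 0.89, 0.88, 0.78, 0.66, 0.45, 0.12
q_6 = (l_6 − l_7) / l_6 = (0.66 − 0.45) / 0.66
     = 0.21 / 0.66 = 0.318182… → 0.32

0.32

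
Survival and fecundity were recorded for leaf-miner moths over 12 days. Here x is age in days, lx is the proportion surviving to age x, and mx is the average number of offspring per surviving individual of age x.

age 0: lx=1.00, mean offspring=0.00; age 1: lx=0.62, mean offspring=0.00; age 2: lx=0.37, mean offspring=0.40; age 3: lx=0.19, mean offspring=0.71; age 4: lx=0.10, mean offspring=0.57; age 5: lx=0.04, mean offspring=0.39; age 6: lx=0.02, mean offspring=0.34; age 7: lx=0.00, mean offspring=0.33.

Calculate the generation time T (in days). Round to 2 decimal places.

lx·mx: 0, 0, 0.148, 0.1349, 0.057, 0.0156, 0.0068, 0 → R0 = 0.3623
x·lx·mx: 0, 0, 0.296, 0.4047, 0.228, 0.078, 0.0408, 0 → Σ = 1.0475
T = 1.0475 / 0.3623 = 2.89125… → 2.89

2.89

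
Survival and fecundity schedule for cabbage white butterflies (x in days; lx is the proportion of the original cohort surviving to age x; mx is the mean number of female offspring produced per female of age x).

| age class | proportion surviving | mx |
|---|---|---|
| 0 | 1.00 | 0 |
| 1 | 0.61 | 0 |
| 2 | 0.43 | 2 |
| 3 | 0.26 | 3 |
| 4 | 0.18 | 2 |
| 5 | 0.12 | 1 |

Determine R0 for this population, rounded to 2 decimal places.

lx·mx by age: 0, 0, 0.86, 0.78, 0.36, 0.12
R0 = Σ lx·mx = 2.12 → 2.12

2.12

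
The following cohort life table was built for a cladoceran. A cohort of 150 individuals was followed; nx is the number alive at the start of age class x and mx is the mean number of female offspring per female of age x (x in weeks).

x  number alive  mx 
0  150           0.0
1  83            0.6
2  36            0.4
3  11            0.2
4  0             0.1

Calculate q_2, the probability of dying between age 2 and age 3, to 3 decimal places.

lx = nx/n0 = nx/150: 1, 0.55333…, 0.24, 0.07333…, 0
q_2 = (l_2 − l_3) / l_2 = (0.24 − 0.073333…) / 0.24
     = 0.166667… / 0.24 = 0.694444… → 0.694

0.694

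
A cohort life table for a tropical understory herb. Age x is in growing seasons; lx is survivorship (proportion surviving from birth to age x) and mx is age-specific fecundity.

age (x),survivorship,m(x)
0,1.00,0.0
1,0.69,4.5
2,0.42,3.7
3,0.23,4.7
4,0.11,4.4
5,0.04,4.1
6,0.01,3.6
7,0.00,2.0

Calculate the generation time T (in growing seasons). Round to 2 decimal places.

lx·mx: 0, 3.105, 1.554, 1.081, 0.484, 0.164, 0.036, 0 → R0 = 6.424
x·lx·mx: 0, 3.105, 3.108, 3.243, 1.936, 0.82, 0.216, 0 → Σ = 12.428
T = 12.428 / 6.424 = 1.93462… → 1.93

1.93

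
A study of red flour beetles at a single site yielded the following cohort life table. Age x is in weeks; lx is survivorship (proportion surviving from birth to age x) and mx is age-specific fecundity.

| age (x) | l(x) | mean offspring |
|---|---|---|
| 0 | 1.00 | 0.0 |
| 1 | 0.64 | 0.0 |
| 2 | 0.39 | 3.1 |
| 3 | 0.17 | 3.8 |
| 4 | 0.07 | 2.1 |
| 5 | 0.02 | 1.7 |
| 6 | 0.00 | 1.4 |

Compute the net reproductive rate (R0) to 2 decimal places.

lx·mx by age: 0, 0, 1.209, 0.646, 0.147, 0.034, 0
R0 = Σ lx·mx = 2.036 → 2.04

2.04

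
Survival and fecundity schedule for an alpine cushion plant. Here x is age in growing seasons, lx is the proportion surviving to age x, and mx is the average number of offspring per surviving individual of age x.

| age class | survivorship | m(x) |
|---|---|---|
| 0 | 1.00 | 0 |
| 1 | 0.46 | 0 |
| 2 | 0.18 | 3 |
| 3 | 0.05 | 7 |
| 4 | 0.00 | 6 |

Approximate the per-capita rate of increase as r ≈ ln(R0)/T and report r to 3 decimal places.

-0.049

R0 = Σ lx·mx = 0 + 0 + 0.54 + 0.35 + 0 = 0.89
Σ x·lx·mx = 2.13; T = 2.13/0.89 = 2.39326…
r ≈ ln(R0)/T = ln(0.89)/2.39326… = -0.04869… → -0.049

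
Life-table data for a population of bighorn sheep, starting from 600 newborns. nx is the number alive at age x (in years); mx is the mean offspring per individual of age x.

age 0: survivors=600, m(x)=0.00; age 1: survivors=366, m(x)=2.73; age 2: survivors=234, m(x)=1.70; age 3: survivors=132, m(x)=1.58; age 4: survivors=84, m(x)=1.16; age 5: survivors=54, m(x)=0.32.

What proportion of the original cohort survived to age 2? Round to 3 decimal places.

l_2 = n_2/n_0 = 234/600 = 0.39 → 0.390

0.390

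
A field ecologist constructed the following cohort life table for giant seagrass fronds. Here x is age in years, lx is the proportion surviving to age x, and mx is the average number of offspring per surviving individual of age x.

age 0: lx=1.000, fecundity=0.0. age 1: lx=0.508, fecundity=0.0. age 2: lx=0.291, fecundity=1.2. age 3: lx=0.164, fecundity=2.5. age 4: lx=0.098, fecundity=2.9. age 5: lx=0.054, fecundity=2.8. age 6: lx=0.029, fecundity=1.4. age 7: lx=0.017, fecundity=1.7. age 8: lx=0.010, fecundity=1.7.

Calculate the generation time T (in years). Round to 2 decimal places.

3.44

lx·mx: 0, 0, 0.3492, 0.41, 0.2842, 0.1512, 0.0406, 0.0289, 0.017 → R0 = 1.2811
x·lx·mx: 0, 0, 0.6984, 1.23, 1.1368, 0.756, 0.2436, 0.2023, 0.136 → Σ = 4.4031
T = 4.4031 / 1.2811 = 3.436968… → 3.44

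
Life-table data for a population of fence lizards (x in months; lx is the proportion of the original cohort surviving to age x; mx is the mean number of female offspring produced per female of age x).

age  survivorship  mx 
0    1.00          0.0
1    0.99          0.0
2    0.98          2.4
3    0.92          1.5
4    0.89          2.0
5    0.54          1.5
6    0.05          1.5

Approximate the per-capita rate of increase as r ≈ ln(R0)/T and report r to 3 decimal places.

R0 = Σ lx·mx = 0 + 0 + 2.352 + 1.38 + 1.78 + 0.81 + 0.075 = 6.397
Σ x·lx·mx = 20.464; T = 20.464/6.397 = 3.199…
r ≈ ln(R0)/T = ln(6.397)/3.199… = 0.58013… → 0.580

0.580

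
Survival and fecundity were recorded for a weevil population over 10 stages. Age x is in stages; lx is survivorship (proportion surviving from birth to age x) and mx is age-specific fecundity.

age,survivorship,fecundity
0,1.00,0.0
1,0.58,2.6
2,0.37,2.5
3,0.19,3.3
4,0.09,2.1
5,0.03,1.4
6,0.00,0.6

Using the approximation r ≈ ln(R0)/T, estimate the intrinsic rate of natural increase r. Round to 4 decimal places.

0.6318

R0 = Σ lx·mx = 0 + 1.508 + 0.925 + 0.627 + 0.189 + 0.042 + 0 = 3.291
Σ x·lx·mx = 6.205; T = 6.205/3.291 = 1.88545…
r ≈ ln(R0)/T = ln(3.291)/1.88545… = 0.631783… → 0.6318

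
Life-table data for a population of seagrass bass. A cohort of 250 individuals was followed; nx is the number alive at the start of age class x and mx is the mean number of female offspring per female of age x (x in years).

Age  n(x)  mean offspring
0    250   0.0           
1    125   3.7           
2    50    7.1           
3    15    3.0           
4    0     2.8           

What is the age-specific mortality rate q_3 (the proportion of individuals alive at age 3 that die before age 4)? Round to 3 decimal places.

1.000

lx = nx/n0 = nx/250: 1, 0.5, 0.2, 0.06, 0
q_3 = (l_3 − l_4) / l_3 = (0.06 − 0) / 0.06
     = 0.06 / 0.06 = 1 → 1.000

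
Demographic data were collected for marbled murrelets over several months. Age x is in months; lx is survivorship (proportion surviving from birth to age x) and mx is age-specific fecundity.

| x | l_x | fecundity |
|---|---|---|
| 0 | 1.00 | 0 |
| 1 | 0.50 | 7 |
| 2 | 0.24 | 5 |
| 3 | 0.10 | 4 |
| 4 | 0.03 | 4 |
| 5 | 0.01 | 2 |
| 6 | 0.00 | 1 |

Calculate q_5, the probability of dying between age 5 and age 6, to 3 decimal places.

1.000

q_5 = (l_5 − l_6) / l_5 = (0.01 − 0) / 0.01
     = 0.01 / 0.01 = 1 → 1.000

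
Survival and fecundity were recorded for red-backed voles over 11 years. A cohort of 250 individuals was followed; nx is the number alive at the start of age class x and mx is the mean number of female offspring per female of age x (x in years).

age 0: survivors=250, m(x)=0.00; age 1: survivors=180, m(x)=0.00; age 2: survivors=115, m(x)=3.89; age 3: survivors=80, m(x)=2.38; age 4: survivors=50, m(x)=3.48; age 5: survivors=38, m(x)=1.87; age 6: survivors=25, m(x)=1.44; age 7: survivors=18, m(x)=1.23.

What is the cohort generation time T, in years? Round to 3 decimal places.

3.069

lx = nx/n0 = nx/250: 1, 0.72, 0.46, 0.32, 0.2, 0.152, 0.1, 0.072
lx·mx: 0, 0, 1.7894, 0.7616, 0.696, 0.28424, 0.144, 0.08856 → R0 = 3.7638
x·lx·mx: 0, 0, 3.5788, 2.2848, 2.784, 1.4212, 0.864, 0.61992 → Σ = 11.55272
T = 11.55272 / 3.7638 = 3.06943… → 3.069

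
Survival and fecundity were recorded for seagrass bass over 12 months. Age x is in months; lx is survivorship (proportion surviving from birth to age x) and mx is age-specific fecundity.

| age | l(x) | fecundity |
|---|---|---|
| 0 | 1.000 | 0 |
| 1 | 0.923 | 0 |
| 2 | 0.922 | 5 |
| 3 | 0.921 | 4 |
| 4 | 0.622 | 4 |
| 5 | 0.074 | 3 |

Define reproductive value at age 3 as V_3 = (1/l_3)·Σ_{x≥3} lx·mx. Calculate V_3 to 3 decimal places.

lx·mx for x ≥ 3: 3.684, 2.488, 0.222 → sum = 6.394
V_3 = 6.394 / l_3 = 6.394 / 0.921 = 6.942454… → 6.942

6.942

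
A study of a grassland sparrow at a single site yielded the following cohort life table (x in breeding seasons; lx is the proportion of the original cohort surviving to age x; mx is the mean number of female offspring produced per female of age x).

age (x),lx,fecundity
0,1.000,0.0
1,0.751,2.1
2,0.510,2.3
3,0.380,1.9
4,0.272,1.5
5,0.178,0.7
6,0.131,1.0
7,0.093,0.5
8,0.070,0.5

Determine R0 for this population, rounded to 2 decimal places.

4.22

lx·mx by age: 0, 1.5771, 1.173, 0.722, 0.408, 0.1246, 0.131, 0.0465, 0.035
R0 = Σ lx·mx = 4.2172 → 4.22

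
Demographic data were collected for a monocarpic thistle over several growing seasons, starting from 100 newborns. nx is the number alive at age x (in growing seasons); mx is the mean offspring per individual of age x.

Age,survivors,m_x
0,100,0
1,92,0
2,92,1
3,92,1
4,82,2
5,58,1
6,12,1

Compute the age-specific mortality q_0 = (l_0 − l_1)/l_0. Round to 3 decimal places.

0.080

lx = nx/n0 = nx/100: 1, 0.92, 0.92, 0.92, 0.82, 0.58, 0.12
q_0 = (l_0 − l_1) / l_0 = (1 − 0.92) / 1
     = 0.08 / 1 = 0.08 → 0.080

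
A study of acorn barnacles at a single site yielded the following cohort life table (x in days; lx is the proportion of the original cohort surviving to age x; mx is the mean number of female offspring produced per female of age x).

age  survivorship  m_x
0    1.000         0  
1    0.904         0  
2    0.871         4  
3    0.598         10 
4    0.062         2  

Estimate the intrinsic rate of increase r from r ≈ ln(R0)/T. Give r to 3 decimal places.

0.853

R0 = Σ lx·mx = 0 + 0 + 3.484 + 5.98 + 0.124 = 9.588
Σ x·lx·mx = 25.404; T = 25.404/9.588 = 2.64956…
r ≈ ln(R0)/T = ln(9.588)/2.64956… = 0.85316… → 0.853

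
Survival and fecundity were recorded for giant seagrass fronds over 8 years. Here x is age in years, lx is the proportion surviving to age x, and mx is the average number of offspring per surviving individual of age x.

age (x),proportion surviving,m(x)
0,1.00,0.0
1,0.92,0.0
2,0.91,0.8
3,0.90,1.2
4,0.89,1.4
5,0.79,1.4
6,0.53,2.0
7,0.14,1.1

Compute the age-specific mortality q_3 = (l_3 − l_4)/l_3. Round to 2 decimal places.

0.01

q_3 = (l_3 − l_4) / l_3 = (0.9 − 0.89) / 0.9
     = 0.01 / 0.9 = 0.011111… → 0.01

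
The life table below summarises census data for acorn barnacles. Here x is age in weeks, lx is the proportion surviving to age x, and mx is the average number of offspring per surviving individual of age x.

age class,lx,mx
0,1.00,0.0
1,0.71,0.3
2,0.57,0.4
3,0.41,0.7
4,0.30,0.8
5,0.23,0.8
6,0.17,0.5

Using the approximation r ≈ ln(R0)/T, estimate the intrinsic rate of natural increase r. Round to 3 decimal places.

0.067

R0 = Σ lx·mx = 0 + 0.213 + 0.228 + 0.287 + 0.24 + 0.184 + 0.085 = 1.237
Σ x·lx·mx = 3.92; T = 3.92/1.237 = 3.16896…
r ≈ ln(R0)/T = ln(1.237)/3.16896… = 0.06712… → 0.067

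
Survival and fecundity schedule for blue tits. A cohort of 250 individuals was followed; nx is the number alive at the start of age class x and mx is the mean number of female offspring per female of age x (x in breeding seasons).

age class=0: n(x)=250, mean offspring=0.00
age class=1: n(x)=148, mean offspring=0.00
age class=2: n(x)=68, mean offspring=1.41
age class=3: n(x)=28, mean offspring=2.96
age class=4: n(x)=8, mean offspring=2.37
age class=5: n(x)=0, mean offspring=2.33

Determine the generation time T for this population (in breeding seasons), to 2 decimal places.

lx = nx/n0 = nx/250: 1, 0.592, 0.272, 0.112, 0.032, 0
lx·mx: 0, 0, 0.38352, 0.33152, 0.07584, 0 → R0 = 0.79088
x·lx·mx: 0, 0, 0.76704, 0.99456, 0.30336, 0 → Σ = 2.06496
T = 2.06496 / 0.79088 = 2.610965… → 2.61

2.61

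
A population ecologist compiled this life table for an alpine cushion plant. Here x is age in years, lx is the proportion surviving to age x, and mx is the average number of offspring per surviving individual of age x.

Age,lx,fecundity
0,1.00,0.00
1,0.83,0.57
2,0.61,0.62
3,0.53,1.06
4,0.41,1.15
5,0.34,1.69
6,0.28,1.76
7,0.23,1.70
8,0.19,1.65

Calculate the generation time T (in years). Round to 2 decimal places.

lx·mx: 0, 0.4731, 0.3782, 0.5618, 0.4715, 0.5746, 0.4928, 0.391, 0.3135 → R0 = 3.6565
x·lx·mx: 0, 0.4731, 0.7564, 1.6854, 1.886, 2.873, 2.9568, 2.737, 2.508 → Σ = 15.8757
T = 15.8757 / 3.6565 = 4.341775… → 4.34

4.34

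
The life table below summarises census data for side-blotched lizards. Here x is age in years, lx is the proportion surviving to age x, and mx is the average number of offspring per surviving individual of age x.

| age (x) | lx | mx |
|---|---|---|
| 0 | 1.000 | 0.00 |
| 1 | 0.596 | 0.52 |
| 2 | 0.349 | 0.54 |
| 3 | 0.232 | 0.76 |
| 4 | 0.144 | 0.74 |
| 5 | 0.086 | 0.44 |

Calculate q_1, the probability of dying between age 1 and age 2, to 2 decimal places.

0.41

q_1 = (l_1 − l_2) / l_1 = (0.596 − 0.349) / 0.596
     = 0.247 / 0.596 = 0.41443… → 0.41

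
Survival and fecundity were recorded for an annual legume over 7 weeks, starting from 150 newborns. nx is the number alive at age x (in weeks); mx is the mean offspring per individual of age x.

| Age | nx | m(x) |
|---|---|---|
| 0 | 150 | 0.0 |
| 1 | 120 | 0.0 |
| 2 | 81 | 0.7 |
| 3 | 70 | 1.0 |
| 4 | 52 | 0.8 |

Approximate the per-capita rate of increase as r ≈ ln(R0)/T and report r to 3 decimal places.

lx = nx/n0 = nx/150: 1, 0.8, 0.54, 0.46667…, 0.34667…
R0 = Σ lx·mx = 0 + 0 + 0.378 + 0.46667… + 0.27733… = 1.122…
Σ x·lx·mx = 3.265333…; T = 3.265333…/1.122… = 2.91028…
r ≈ ln(R0)/T = ln(1.122…)/2.91028… = 0.03955… → 0.040

0.040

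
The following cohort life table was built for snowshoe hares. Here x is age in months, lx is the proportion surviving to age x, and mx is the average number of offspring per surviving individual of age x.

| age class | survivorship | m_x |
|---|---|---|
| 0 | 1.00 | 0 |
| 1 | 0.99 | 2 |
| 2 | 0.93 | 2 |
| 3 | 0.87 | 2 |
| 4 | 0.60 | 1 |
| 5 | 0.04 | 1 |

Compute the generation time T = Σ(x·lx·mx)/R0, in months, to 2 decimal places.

2.17

lx·mx: 0, 1.98, 1.86, 1.74, 0.6, 0.04 → R0 = 6.22
x·lx·mx: 0, 1.98, 3.72, 5.22, 2.4, 0.2 → Σ = 13.52
T = 13.52 / 6.22 = 2.173633… → 2.17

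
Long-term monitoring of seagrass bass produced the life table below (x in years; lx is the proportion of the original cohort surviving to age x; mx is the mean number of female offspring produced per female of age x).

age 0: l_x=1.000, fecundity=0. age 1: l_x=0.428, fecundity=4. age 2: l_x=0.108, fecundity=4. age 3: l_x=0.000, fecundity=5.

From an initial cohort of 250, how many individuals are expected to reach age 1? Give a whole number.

Expected survivors = N0 · l_1 = 250 × 0.428 = 107 → 107

107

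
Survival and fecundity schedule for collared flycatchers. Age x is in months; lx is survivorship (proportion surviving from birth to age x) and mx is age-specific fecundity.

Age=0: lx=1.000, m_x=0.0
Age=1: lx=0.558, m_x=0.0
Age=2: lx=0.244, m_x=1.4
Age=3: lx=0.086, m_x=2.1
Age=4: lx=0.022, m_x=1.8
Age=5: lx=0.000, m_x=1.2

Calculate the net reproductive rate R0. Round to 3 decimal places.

0.562

lx·mx by age: 0, 0, 0.3416, 0.1806, 0.0396, 0
R0 = Σ lx·mx = 0.5618 → 0.562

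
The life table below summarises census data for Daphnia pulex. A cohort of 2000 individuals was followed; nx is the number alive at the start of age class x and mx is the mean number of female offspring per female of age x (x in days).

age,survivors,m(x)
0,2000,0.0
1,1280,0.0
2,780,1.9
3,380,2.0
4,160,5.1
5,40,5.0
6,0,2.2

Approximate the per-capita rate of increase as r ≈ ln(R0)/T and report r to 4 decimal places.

0.1672

lx = nx/n0 = nx/2000: 1, 0.64, 0.39, 0.19, 0.08, 0.02, 0
R0 = Σ lx·mx = 0 + 0 + 0.741 + 0.38 + 0.408 + 0.1 + 0 = 1.629
Σ x·lx·mx = 4.754; T = 4.754/1.629 = 2.91835…
r ≈ ln(R0)/T = ln(1.629)/2.91835… = 0.167206… → 0.1672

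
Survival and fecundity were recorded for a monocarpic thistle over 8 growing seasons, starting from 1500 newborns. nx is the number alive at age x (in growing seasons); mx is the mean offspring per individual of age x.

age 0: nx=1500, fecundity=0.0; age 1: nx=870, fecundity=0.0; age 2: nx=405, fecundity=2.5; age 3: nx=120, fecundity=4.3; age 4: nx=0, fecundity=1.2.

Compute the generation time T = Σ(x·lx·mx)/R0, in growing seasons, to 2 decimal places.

2.34

lx = nx/n0 = nx/1500: 1, 0.58, 0.27, 0.08, 0
lx·mx: 0, 0, 0.675, 0.344, 0 → R0 = 1.019
x·lx·mx: 0, 0, 1.35, 1.032, 0 → Σ = 2.382
T = 2.382 / 1.019 = 2.337586… → 2.34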